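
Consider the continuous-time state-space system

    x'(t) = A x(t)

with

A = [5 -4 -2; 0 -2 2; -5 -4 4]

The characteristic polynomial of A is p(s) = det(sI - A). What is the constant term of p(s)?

Expand det(sI - A) for the 3×3 matrix.
p(s) = s^3 - 7s^2 - 60.
(Check: constant term = det(-A) = (-1)^3 det A = -60; coefficient of s^2 = -tr A = -7.)
The constant term is -60.

-60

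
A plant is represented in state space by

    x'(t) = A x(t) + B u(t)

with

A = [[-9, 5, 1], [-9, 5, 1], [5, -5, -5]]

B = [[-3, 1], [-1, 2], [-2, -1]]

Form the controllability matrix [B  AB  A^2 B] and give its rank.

AB = [[20, 0], [20, 0], [0, 0]]
A^2B = [[-80, 0], [-80, 0], [0, 0]]
Controllability matrix C = [B  AB  A^2B] = [[-3, 1, 20, 0, -80, 0], [-1, 2, 20, 0, -80, 0], [-2, -1, 0, 0, 0, 0]]
The rows r1, r2, r3 of C are linearly dependent: -r1 + r2 + r3 = 0 (check each entry), so rank(C) ≤ 2.
The 2×2 minor from rows 1, 2, columns 1, 2 is (-3)·2 - 1·(-1) = -6 - (-1) = -5 ≠ 0, so rank(C) = 2.
rank(C) = 2 < n = 3, so the pair (A, B) is not completely controllable.

2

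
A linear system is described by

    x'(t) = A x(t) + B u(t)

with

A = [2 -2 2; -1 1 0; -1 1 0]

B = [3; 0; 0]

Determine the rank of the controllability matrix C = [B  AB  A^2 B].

AB = [[6], [-3], [-3]]
A^2B = [[12], [-9], [-9]]
Controllability matrix C = [B  AB  A^2B] = [[3, 6, 12], [0, -3, -9], [0, -3, -9]]
The rows r1, r2, r3 of C are linearly dependent: -r2 + r3 = 0 (check each entry), so rank(C) ≤ 2.
The 2×2 minor from rows 1, 2, columns 1, 2 is 3·(-3) - 6·0 = -9 - 0 = -9 ≠ 0, so rank(C) = 2.
rank(C) = 2 < n = 3, so the pair (A, B) is not completely controllable.

2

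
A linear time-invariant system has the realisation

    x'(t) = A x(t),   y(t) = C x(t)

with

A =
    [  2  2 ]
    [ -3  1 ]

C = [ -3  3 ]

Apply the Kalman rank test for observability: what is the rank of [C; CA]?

CA = [[-15, -3]]
Observability matrix O = [C; CA] = [[-3, 3], [-15, -3]]
det(O) = (-3)·(-3) - 3·(-15) = 9 - (-45) = 54 ≠ 0, so rank(O) = 2.
rank(O) = 2 = n, so the pair (A, C) is completely observable.

2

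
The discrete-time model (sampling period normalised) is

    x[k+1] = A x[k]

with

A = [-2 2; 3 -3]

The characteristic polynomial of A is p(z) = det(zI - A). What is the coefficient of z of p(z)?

5

For a 2×2 matrix, det(zI - A) = z^2 - (tr A)z + det A.
tr A = -5, det A = 0.
So p(z) = z^2 + 5z.
The coefficient of z is 5.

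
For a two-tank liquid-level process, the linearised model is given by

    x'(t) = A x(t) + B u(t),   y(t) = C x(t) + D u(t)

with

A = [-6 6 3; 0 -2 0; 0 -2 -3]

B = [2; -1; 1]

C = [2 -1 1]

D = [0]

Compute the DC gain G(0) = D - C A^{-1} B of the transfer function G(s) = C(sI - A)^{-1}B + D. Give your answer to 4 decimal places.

1.5000

G(0) = C(-A)^{-1}B + D = -C A^{-1} B + D.
det A = -36, so A^{-1} = (1/-36)·adj(A) = [[-1/6, -1/3, -1/6], [0, -1/2, 0], [0, 1/3, -1/3]]
A^{-1} B = [-1/6, 1/2, -2/3]^T
C A^{-1} B = -3/2
G(0) = D - C A^{-1} B = 0 - (-3/2) = 3/2 ≈ 1.5000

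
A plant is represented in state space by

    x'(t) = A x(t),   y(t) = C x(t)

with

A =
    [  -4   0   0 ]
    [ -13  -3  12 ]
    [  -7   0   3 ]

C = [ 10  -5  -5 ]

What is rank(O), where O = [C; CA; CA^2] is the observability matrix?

CA = [[60, 15, -75]]
CA^2 = [[90, -45, -45]]
Observability matrix O = [C; CA; CA^2] = [[10, -5, -5], [60, 15, -75], [90, -45, -45]]
The columns c1, c2, c3 of O are linearly dependent: c1 + c2 + c3 = 0 (check each entry), so rank(O) ≤ 2.
The 2×2 minor from rows 1, 2, columns 1, 2 is 10·15 - (-5)·60 = 150 - (-300) = 450 ≠ 0, so rank(O) = 2.
rank(O) = 2 < n = 3, so the pair (A, C) is not completely observable.

2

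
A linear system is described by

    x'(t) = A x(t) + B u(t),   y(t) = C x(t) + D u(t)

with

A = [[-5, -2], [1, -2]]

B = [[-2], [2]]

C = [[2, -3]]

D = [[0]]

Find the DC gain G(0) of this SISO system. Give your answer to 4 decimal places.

-3.3333

G(0) = C(-A)^{-1}B + D = -C A^{-1} B + D.
det A = 12, so A^{-1} = (1/12)·adj(A) = [[-1/6, 1/6], [-1/12, -5/12]]
A^{-1} B = [2/3, -2/3]^T
C A^{-1} B = 10/3
G(0) = D - C A^{-1} B = 0 - (10/3) = -10/3 ≈ -3.3333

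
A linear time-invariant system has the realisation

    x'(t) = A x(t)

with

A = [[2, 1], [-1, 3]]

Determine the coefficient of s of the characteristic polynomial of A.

-5

For a 2×2 matrix, det(sI - A) = s^2 - (tr A)s + det A.
tr A = 5, det A = 7.
So p(s) = s^2 - 5s + 7.
The coefficient of s is -5.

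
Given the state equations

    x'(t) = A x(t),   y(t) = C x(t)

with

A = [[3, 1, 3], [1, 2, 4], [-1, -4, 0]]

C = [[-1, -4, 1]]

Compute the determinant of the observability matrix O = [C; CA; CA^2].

CA = [[-8, -13, -19]]
CA^2 = [[-18, 42, -76]]
Observability matrix O = [C; CA; CA^2] = [[-1, -4, 1], [-8, -13, -19], [-18, 42, -76]]
Expanding along the first row, det(O) = (-1)·((-13)·(-76) - (-19)·42) - (-4)·((-8)·(-76) - (-19)·(-18)) + 1·((-8)·42 - (-13)·(-18)) = (-1)·1786 - (-4)·266 + 1·(-570) = -1292
Since det(O) ≠ 0, rank(O) = 3 and the system is completely observable.

-1292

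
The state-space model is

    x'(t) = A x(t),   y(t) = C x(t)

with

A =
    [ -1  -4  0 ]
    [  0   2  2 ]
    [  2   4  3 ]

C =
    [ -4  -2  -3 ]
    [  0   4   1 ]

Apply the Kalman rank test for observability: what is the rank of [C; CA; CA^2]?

3

CA = [[-2, 0, -13], [2, 12, 11]]
CA^2 = [[-24, -44, -39], [20, 60, 57]]
Observability matrix O = [C; CA; CA^2] = [[-4, -2, -3], [0, 4, 1], [-2, 0, -13], [2, 12, 11], [-24, -44, -39], [20, 60, 57]]
Take the 3×3 submatrix of O formed by rows 1, 2, 3: [[-4, -2, -3], [0, 4, 1], [-2, 0, -13]]. Its determinant is (-4)·(4·(-13) - 1·0) - (-2)·(0·(-13) - 1·(-2)) + (-3)·(0·0 - 4·(-2)) = (-4)·(-52) - (-2)·2 + (-3)·8 = 188 ≠ 0.
So rank(O) ≥ 3; since O has 3 columns, rank(O) = 3.
rank(O) = 3 = n, so the pair (A, C) is completely observable.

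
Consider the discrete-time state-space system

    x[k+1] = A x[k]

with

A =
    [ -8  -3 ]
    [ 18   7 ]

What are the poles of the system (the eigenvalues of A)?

-2, 1

det(zI - A) = z^2 - (tr A)z + det A, with tr A = (-8) + 7 = -1 and det A = (-8)·7 - (-3)·18 = -56 - (-54) = -2.
So p(z) = det(zI - A) = z^2 + z - 2.
Factor z^2 + z - 2: two numbers with sum -1 and product -2 are 1 and -2, so z^2 + z - 2 = (z - 1)(z + 2).
Hence p(z) = (z - 1) (z + 2), with roots -2, 1.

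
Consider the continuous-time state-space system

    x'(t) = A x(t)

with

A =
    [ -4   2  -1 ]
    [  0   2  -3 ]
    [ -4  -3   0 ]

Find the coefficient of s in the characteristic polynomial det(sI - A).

Expand det(sI - A) for the 3×3 matrix.
p(s) = s^3 + 2s^2 - 21s - 52.
(Check: constant term = det(-A) = (-1)^3 det A = -52; coefficient of s^2 = -tr A = 2.)
The coefficient of s is -21.

-21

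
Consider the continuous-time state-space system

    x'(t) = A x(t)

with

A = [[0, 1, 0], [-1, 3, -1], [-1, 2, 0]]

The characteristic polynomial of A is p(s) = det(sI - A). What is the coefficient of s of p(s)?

3

Expand det(sI - A) for the 3×3 matrix.
p(s) = s^3 - 3s^2 + 3s - 1.
(Check: constant term = det(-A) = (-1)^3 det A = -1; coefficient of s^2 = -tr A = -3.)
The coefficient of s is 3.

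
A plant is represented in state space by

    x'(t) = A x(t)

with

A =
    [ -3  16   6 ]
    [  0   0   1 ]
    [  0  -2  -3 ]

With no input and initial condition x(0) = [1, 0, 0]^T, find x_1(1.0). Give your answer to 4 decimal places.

det(sI - A) = s^3 - (tr A)s^2 + (M11 + M22 + M33)s - det A, where Mii is the 2×2 principal minor of A obtained by deleting row i and column i.
tr A = (-3) + 0 + (-3) = -6; M11 = 0·(-3) - 1·(-2) = 0 - (-2) = 2; M22 = (-3)·(-3) - 6·0 = 9 - 0 = 9; M33 = (-3)·0 - 16·0 = 0 - 0 = 0; sum of minors = 11.
det A = (-3)·(0·(-3) - 1·(-2)) - 16·(0·(-3) - 1·0) + 6·(0·(-2) - 0·0) = (-3)·2 - 16·0 + 6·0 = -6.
So p(s) = det(sI - A) = s^3 + 6s^2 + 11s + 6.
Rational-root test: any integer root divides 6. Testing small divisors, s = -1 works: p(-1) = -1 + 6 + (-11) + 6 = 0, so (s + 1) is a factor.
Dividing, p(s) = (s + 1)(s^2 + 5s + 6).
Factor s^2 + 5s + 6: two numbers with sum -5 and product 6 are -2 and -3, so s^2 + 5s + 6 = (s + 2)(s + 3).
Hence p(s) = (s + 1) (s + 2) (s + 3), with roots -3, -2, -1.
The eigenvalues -3, -2, -1 are distinct and real, so A is diagonalisable and x(t) = e^{At} x(0) = V diag(e^{λ_i t}) V^{-1} x(0), where the columns of V are the eigenvectors.
λ = -3: A - (-3)I = [[0, 16, 6], [0, 3, 1], [0, -2, 0]]. v must be orthogonal to every row; (row 1) × (row 2) = [-2, 0, 0], so take v_1 = [1, 0, 0]^T.
λ = -2: A - (-2)I = [[-1, 16, 6], [0, 2, 1], [0, -2, -1]]. v must be orthogonal to every row; (row 1) × (row 2) = [4, 1, -2], so take v_2 = [4, 1, -2]^T.
λ = -1: A - (-1)I = [[-2, 16, 6], [0, 1, 1], [0, -2, -2]]. v must be orthogonal to every row; (row 1) × (row 2) = [10, 2, -2], so take v_3 = [5, 1, -1]^T.
V = [v_1 v_2 v_3] = [[1, 4, 5], [0, 1, 1], [0, -2, -1]] has det V = 1, so V^{-1} = adj(V)/det V = [[1, -6, -1], [0, -1, -1], [0, 2, 1]].
Modal coordinates z(0) = V^{-1} x(0): 1·1 + (-6)·0 + (-1)·0 = 1; 0·1 + (-1)·0 + (-1)·0 = 0; 0·1 + 2·0 + 1·0 = 0; so z(0) = [1, 0, 0]^T.
x_1(t) = Σ_i (v_i)_1 · z_i(0) · e^{λ_i t} (row 1 of V times the modal terms).
x_1(1.0) = 1·1·e^{-3·1.0} + 4·0·e^{-2·1.0} + 5·0·e^{-1·1.0} = 1·0.049787 + 0·0.135335 + 0·0.367879 = 0.0498.

0.0498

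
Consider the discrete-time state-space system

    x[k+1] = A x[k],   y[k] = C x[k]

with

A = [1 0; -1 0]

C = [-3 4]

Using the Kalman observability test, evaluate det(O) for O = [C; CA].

CA = [[-7, 0]]
Observability matrix O = [C; CA] = [[-3, 4], [-7, 0]]
det(O) = (-3)·0 - 4·(-7) = 0 - (-28) = 28
Since det(O) ≠ 0, rank(O) = 2 and the system is completely observable.

28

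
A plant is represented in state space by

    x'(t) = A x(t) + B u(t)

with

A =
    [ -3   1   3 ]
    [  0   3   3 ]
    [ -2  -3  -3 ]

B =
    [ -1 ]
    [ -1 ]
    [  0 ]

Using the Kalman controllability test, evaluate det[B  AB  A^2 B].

-50

AB = [[2], [-3], [5]]
A^2B = [[6], [6], [-10]]
Controllability matrix C = [B  AB  A^2B] = [[-1, 2, 6], [-1, -3, 6], [0, 5, -10]]
Expanding along the first row, det(C) = (-1)·((-3)·(-10) - 6·5) - 2·((-1)·(-10) - 6·0) + 6·((-1)·5 - (-3)·0) = (-1)·0 - 2·10 + 6·(-5) = -50
Since det(C) ≠ 0, rank(C) = 3 and the system is completely controllable.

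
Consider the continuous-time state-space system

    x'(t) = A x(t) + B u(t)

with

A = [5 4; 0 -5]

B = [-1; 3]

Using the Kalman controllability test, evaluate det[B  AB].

-6

AB = [[7], [-15]]
Controllability matrix C = [B  AB] = [[-1, 7], [3, -15]]
det(C) = (-1)·(-15) - 7·3 = 15 - 21 = -6
Since det(C) ≠ 0, rank(C) = 2 and the system is completely controllable.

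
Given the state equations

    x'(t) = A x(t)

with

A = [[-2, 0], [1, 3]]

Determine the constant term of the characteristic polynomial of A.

For a 2×2 matrix, det(sI - A) = s^2 - (tr A)s + det A.
tr A = 1, det A = -6.
So p(s) = s^2 - s - 6.
The constant term is -6.

-6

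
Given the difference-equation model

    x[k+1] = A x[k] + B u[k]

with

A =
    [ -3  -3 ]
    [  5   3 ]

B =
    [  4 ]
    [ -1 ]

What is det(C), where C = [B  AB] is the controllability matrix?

59

AB = [[-9], [17]]
Controllability matrix C = [B  AB] = [[4, -9], [-1, 17]]
det(C) = 4·17 - (-9)·(-1) = 68 - 9 = 59
Since det(C) ≠ 0, rank(C) = 2 and the system is completely controllable.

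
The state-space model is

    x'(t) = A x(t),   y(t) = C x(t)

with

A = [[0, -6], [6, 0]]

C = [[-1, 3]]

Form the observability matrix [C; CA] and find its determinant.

-60

CA = [[18, 6]]
Observability matrix O = [C; CA] = [[-1, 3], [18, 6]]
det(O) = (-1)·6 - 3·18 = -6 - 54 = -60
Since det(O) ≠ 0, rank(O) = 2 and the system is completely observable.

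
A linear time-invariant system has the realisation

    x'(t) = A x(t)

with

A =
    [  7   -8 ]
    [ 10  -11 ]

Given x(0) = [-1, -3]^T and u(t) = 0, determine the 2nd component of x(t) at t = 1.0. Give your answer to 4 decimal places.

2.0773

det(sI - A) = s^2 - (tr A)s + det A, with tr A = 7 + (-11) = -4 and det A = 7·(-11) - (-8)·10 = -77 - (-80) = 3.
So p(s) = det(sI - A) = s^2 + 4s + 3.
Factor s^2 + 4s + 3: two numbers with sum -4 and product 3 are -1 and -3, so s^2 + 4s + 3 = (s + 1)(s + 3).
Hence p(s) = (s + 1) (s + 3), with roots -3, -1.
The eigenvalues -3, -1 are distinct and real, so A is diagonalisable and x(t) = e^{At} x(0) = V diag(e^{λ_i t}) V^{-1} x(0), where the columns of V are the eigenvectors.
λ = -3: A - (-3)I = [[10, -8], [10, -8]]. Row 1 gives 10·v1 + (-8)·v2 = 0, so take v_1 = [4, 5]^T.
λ = -1: A - (-1)I = [[8, -8], [10, -10]]. Row 1 gives 8·v1 + (-8)·v2 = 0, so take v_2 = [1, 1]^T.
V = [v_1 v_2] = [[4, 1], [5, 1]] has det V = -1, so V^{-1} = adj(V)/det V = [[-1, 1], [5, -4]].
Modal coordinates z(0) = V^{-1} x(0): (-1)·(-1) + 1·(-3) = -2; 5·(-1) + (-4)·(-3) = 7; so z(0) = [-2, 7]^T.
x_2(t) = Σ_i (v_i)_2 · z_i(0) · e^{λ_i t} (row 2 of V times the modal terms).
x_2(1.0) = 5·(-2)·e^{-3·1.0} + 1·7·e^{-1·1.0} = (-10)·0.049787 + 7·0.367879 = 2.0773.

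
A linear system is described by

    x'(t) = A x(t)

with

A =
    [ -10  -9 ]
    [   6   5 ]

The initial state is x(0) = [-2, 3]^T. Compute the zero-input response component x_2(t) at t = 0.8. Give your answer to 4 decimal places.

det(sI - A) = s^2 - (tr A)s + det A, with tr A = (-10) + 5 = -5 and det A = (-10)·5 - (-9)·6 = -50 - (-54) = 4.
So p(s) = det(sI - A) = s^2 + 5s + 4.
Factor s^2 + 5s + 4: two numbers with sum -5 and product 4 are -1 and -4, so s^2 + 5s + 4 = (s + 1)(s + 4).
Hence p(s) = (s + 1) (s + 4), with roots -4, -1.
The eigenvalues -4, -1 are distinct and real, so A is diagonalisable and x(t) = e^{At} x(0) = V diag(e^{λ_i t}) V^{-1} x(0), where the columns of V are the eigenvectors.
λ = -4: A - (-4)I = [[-6, -9], [6, 9]]. Row 1 gives (-6)·v1 + (-9)·v2 = 0, so take v_1 = [3, -2]^T.
λ = -1: A - (-1)I = [[-9, -9], [6, 6]]. Row 1 gives (-9)·v1 + (-9)·v2 = 0, so take v_2 = [-1, 1]^T.
V = [v_1 v_2] = [[3, -1], [-2, 1]] has det V = 1, so V^{-1} = adj(V)/det V = [[1, 1], [2, 3]].
Modal coordinates z(0) = V^{-1} x(0): 1·(-2) + 1·3 = 1; 2·(-2) + 3·3 = 5; so z(0) = [1, 5]^T.
x_2(t) = Σ_i (v_i)_2 · z_i(0) · e^{λ_i t} (row 2 of V times the modal terms).
x_2(0.8) = (-2)·1·e^{-4·0.8} + 1·5·e^{-1·0.8} = (-2)·0.040762 + 5·0.449329 = 2.1651.

2.1651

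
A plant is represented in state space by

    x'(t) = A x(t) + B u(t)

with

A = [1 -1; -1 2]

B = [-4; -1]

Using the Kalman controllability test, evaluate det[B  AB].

-11

AB = [[-3], [2]]
Controllability matrix C = [B  AB] = [[-4, -3], [-1, 2]]
det(C) = (-4)·2 - (-3)·(-1) = -8 - 3 = -11
Since det(C) ≠ 0, rank(C) = 2 and the system is completely controllable.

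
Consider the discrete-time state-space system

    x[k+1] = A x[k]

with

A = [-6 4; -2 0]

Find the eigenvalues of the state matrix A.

-4, -2

det(zI - A) = z^2 - (tr A)z + det A, with tr A = (-6) + 0 = -6 and det A = (-6)·0 - 4·(-2) = 0 - (-8) = 8.
So p(z) = det(zI - A) = z^2 + 6z + 8.
Factor z^2 + 6z + 8: two numbers with sum -6 and product 8 are -2 and -4, so z^2 + 6z + 8 = (z + 2)(z + 4).
Hence p(z) = (z + 2) (z + 4), with roots -4, -2.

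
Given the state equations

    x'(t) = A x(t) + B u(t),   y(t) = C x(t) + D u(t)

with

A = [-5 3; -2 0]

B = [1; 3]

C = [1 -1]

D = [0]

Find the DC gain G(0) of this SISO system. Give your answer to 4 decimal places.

-0.6667

G(0) = C(-A)^{-1}B + D = -C A^{-1} B + D.
det A = 6, so A^{-1} = (1/6)·adj(A) = [[0, -1/2], [1/3, -5/6]]
A^{-1} B = [-3/2, -13/6]^T
C A^{-1} B = 2/3
G(0) = D - C A^{-1} B = 0 - (2/3) = -2/3 ≈ -0.6667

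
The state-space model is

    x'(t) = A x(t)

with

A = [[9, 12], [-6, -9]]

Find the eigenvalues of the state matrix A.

-3, 3

det(sI - A) = s^2 - (tr A)s + det A, with tr A = 9 + (-9) = 0 and det A = 9·(-9) - 12·(-6) = -81 - (-72) = -9.
So p(s) = det(sI - A) = s^2 - 9.
Factor s^2 - 9: two numbers with sum 0 and product -9 are 3 and -3, so s^2 - 9 = (s - 3)(s + 3).
Hence p(s) = (s - 3) (s + 3), with roots -3, 3.
At least one eigenvalue has non-negative real part, so the system is not asymptotically stable.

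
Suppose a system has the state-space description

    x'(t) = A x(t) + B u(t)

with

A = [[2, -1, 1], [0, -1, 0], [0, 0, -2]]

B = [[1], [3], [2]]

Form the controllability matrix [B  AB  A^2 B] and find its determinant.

-36

AB = [[1], [-3], [-4]]
A^2B = [[1], [3], [8]]
Controllability matrix C = [B  AB  A^2B] = [[1, 1, 1], [3, -3, 3], [2, -4, 8]]
Expanding along the first row, det(C) = 1·((-3)·8 - 3·(-4)) - 1·(3·8 - 3·2) + 1·(3·(-4) - (-3)·2) = 1·(-12) - 1·18 + 1·(-6) = -36
Since det(C) ≠ 0, rank(C) = 3 and the system is completely controllable.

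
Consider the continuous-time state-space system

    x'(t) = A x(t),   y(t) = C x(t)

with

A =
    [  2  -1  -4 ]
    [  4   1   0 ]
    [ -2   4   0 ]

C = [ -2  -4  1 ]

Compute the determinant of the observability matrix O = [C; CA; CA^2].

CA = [[-22, 2, 8]]
CA^2 = [[-52, 56, 88]]
Observability matrix O = [C; CA; CA^2] = [[-2, -4, 1], [-22, 2, 8], [-52, 56, 88]]
Expanding along the first row, det(O) = (-2)·(2·88 - 8·56) - (-4)·((-22)·88 - 8·(-52)) + 1·((-22)·56 - 2·(-52)) = (-2)·(-272) - (-4)·(-1520) + 1·(-1128) = -6664
Since det(O) ≠ 0, rank(O) = 3 and the system is completely observable.

-6664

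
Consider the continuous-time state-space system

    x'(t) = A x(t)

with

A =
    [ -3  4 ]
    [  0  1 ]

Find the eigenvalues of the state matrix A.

-3, 1

det(sI - A) = s^2 - (tr A)s + det A, with tr A = (-3) + 1 = -2 and det A = (-3)·1 - 4·0 = -3 - 0 = -3.
So p(s) = det(sI - A) = s^2 + 2s - 3.
Factor s^2 + 2s - 3: two numbers with sum -2 and product -3 are 1 and -3, so s^2 + 2s - 3 = (s - 1)(s + 3).
Hence p(s) = (s - 1) (s + 3), with roots -3, 1.
At least one eigenvalue has non-negative real part, so the system is not asymptotically stable.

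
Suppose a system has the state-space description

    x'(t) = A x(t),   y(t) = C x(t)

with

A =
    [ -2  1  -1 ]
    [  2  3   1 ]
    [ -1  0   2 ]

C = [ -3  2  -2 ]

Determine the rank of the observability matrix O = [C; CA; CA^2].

3

CA = [[12, 3, 1]]
CA^2 = [[-19, 21, -7]]
Observability matrix O = [C; CA; CA^2] = [[-3, 2, -2], [12, 3, 1], [-19, 21, -7]]
det(O) = (-3)·(3·(-7) - 1·21) - 2·(12·(-7) - 1·(-19)) + (-2)·(12·21 - 3·(-19)) = (-3)·(-42) - 2·(-65) + (-2)·309 = -362 ≠ 0, so rank(O) = 3.
rank(O) = 3 = n, so the pair (A, C) is completely observable.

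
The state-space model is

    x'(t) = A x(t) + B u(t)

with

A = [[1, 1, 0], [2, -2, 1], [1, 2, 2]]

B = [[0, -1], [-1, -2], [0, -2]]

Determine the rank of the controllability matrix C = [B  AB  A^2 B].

3

AB = [[-1, -3], [2, 0], [-2, -9]]
A^2B = [[1, -3], [-8, -15], [-1, -21]]
Controllability matrix C = [B  AB  A^2B] = [[0, -1, -1, -3, 1, -3], [-1, -2, 2, 0, -8, -15], [0, -2, -2, -9, -1, -21]]
Take the 3×3 submatrix of C formed by columns 1, 2, 4: [[0, -1, -3], [-1, -2, 0], [0, -2, -9]]. Its determinant is 0·((-2)·(-9) - 0·(-2)) - (-1)·((-1)·(-9) - 0·0) + (-3)·((-1)·(-2) - (-2)·0) = 0·18 - (-1)·9 + (-3)·2 = 3 ≠ 0.
So rank(C) ≥ 3; since C has 3 rows, rank(C) = 3.
rank(C) = 3 = n, so the pair (A, B) is completely controllable.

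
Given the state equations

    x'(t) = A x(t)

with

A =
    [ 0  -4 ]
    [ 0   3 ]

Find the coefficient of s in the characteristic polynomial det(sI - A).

-3

For a 2×2 matrix, det(sI - A) = s^2 - (tr A)s + det A.
tr A = 3, det A = 0.
So p(s) = s^2 - 3s.
The coefficient of s is -3.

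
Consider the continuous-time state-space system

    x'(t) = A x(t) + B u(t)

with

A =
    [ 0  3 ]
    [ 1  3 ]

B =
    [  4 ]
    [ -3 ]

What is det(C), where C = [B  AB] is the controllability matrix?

AB = [[-9], [-5]]
Controllability matrix C = [B  AB] = [[4, -9], [-3, -5]]
det(C) = 4·(-5) - (-9)·(-3) = -20 - 27 = -47
Since det(C) ≠ 0, rank(C) = 2 and the system is completely controllable.

-47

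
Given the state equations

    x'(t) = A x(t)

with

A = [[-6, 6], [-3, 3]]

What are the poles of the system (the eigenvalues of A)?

det(sI - A) = s^2 - (tr A)s + det A, with tr A = (-6) + 3 = -3 and det A = (-6)·3 - 6·(-3) = -18 - (-18) = 0.
So p(s) = det(sI - A) = s^2 + 3s.
Factor s^2 + 3s: two numbers with sum -3 and product 0 are 0 and -3, so s^2 + 3s = s(s + 3).
Hence p(s) = s (s + 3), with roots -3, 0.
At least one eigenvalue has non-negative real part, so the system is not asymptotically stable.

-3, 0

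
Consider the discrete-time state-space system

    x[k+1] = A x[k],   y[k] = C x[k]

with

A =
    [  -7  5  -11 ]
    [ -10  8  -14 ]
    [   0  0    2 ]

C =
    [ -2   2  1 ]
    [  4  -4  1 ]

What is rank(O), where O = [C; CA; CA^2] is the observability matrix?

2

CA = [[-6, 6, -4], [12, -12, 14]]
CA^2 = [[-18, 18, -26], [36, -36, 64]]
Observability matrix O = [C; CA; CA^2] = [[-2, 2, 1], [4, -4, 1], [-6, 6, -4], [12, -12, 14], [-18, 18, -26], [36, -36, 64]]
The columns c1, c2, c3 of O are linearly dependent: c1 + c2 = 0 (check each entry), so rank(O) ≤ 2.
The 2×2 minor from rows 1, 2, columns 1, 3 is (-2)·1 - 1·4 = -2 - 4 = -6 ≠ 0, so rank(O) = 2.
rank(O) = 2 < n = 3, so the pair (A, C) is not completely observable.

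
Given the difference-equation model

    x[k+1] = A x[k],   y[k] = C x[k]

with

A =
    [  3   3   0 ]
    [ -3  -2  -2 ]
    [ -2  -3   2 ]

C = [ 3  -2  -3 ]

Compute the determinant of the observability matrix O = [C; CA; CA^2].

-6539

CA = [[21, 22, -2]]
CA^2 = [[1, 25, -48]]
Observability matrix O = [C; CA; CA^2] = [[3, -2, -3], [21, 22, -2], [1, 25, -48]]
Expanding along the first row, det(O) = 3·(22·(-48) - (-2)·25) - (-2)·(21·(-48) - (-2)·1) + (-3)·(21·25 - 22·1) = 3·(-1006) - (-2)·(-1006) + (-3)·503 = -6539
Since det(O) ≠ 0, rank(O) = 3 and the system is completely observable.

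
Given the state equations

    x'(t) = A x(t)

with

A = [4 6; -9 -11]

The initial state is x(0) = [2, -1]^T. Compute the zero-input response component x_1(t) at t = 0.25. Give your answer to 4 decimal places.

1.8531

det(sI - A) = s^2 - (tr A)s + det A, with tr A = 4 + (-11) = -7 and det A = 4·(-11) - 6·(-9) = -44 - (-54) = 10.
So p(s) = det(sI - A) = s^2 + 7s + 10.
Factor s^2 + 7s + 10: two numbers with sum -7 and product 10 are -2 and -5, so s^2 + 7s + 10 = (s + 2)(s + 5).
Hence p(s) = (s + 2) (s + 5), with roots -5, -2.
The eigenvalues -5, -2 are distinct and real, so A is diagonalisable and x(t) = e^{At} x(0) = V diag(e^{λ_i t}) V^{-1} x(0), where the columns of V are the eigenvectors.
λ = -5: A - (-5)I = [[9, 6], [-9, -6]]. Row 1 gives 9·v1 + 6·v2 = 0, so take v_1 = [2, -3]^T.
λ = -2: A - (-2)I = [[6, 6], [-9, -9]]. Row 1 gives 6·v1 + 6·v2 = 0, so take v_2 = [-1, 1]^T.
V = [v_1 v_2] = [[2, -1], [-3, 1]] has det V = -1, so V^{-1} = adj(V)/det V = [[-1, -1], [-3, -2]].
Modal coordinates z(0) = V^{-1} x(0): (-1)·2 + (-1)·(-1) = -1; (-3)·2 + (-2)·(-1) = -4; so z(0) = [-1, -4]^T.
x_1(t) = Σ_i (v_i)_1 · z_i(0) · e^{λ_i t} (row 1 of V times the modal terms).
x_1(0.25) = 2·(-1)·e^{-5·0.25} + (-1)·(-4)·e^{-2·0.25} = (-2)·0.286505 + 4·0.606531 = 1.8531.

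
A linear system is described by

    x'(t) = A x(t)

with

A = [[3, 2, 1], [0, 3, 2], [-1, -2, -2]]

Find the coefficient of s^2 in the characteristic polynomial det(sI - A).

Expand det(sI - A) for the 3×3 matrix.
p(s) = s^3 - 4s^2 + 2s + 7.
(Check: constant term = det(-A) = (-1)^3 det A = 7; coefficient of s^2 = -tr A = -4.)
The coefficient of s^2 is -4.

-4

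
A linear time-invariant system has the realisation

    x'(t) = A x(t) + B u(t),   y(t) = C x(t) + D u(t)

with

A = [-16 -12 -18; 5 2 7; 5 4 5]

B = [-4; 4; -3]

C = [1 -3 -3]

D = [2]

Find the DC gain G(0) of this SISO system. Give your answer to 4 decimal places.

59.5000

G(0) = C(-A)^{-1}B + D = -C A^{-1} B + D.
det A = -12, so A^{-1} = (1/-12)·adj(A) = [[3/2, 1, 4], [-5/6, -5/6, -11/6], [-5/6, -1/3, -7/3]]
A^{-1} B = [-14, 11/2, 9]^T
C A^{-1} B = -115/2
G(0) = D - C A^{-1} B = 2 - (-115/2) = 119/2 ≈ 59.5000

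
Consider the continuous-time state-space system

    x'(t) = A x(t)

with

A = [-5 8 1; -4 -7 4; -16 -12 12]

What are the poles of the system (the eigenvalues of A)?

det(sI - A) = s^3 - (tr A)s^2 + (M11 + M22 + M33)s - det A, where Mii is the 2×2 principal minor of A obtained by deleting row i and column i.
tr A = (-5) + (-7) + 12 = 0; M11 = (-7)·12 - 4·(-12) = -84 - (-48) = -36; M22 = (-5)·12 - 1·(-16) = -60 - (-16) = -44; M33 = (-5)·(-7) - 8·(-4) = 35 - (-32) = 67; sum of minors = -13.
det A = (-5)·((-7)·12 - 4·(-12)) - 8·((-4)·12 - 4·(-16)) + 1·((-4)·(-12) - (-7)·(-16)) = (-5)·(-36) - 8·16 + 1·(-64) = -12.
So p(s) = det(sI - A) = s^3 - 13s + 12.
Rational-root test: any integer root divides 12. Testing small divisors, s = 1 works: p(1) = 1 + 0 + (-13) + 12 = 0, so (s - 1) is a factor.
Dividing, p(s) = (s - 1)(s^2 + s - 12).
Factor s^2 + s - 12: two numbers with sum -1 and product -12 are 3 and -4, so s^2 + s - 12 = (s - 3)(s + 4).
Hence p(s) = (s - 3) (s - 1) (s + 4), with roots -4, 1, 3.
At least one eigenvalue has non-negative real part, so the system is not asymptotically stable.

-4, 1, 3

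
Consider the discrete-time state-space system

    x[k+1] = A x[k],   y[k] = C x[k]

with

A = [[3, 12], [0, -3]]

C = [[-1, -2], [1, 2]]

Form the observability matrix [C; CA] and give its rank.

CA = [[-3, -6], [3, 6]]
Observability matrix O = [C; CA] = [[-1, -2], [1, 2], [-3, -6], [3, 6]]
Every row of O is a scalar multiple of row 1 = [-1, -2] (multipliers 1, -1, 3, -3), so the rows span a one-dimensional space.
O ≠ 0, hence rank(O) = 1.
rank(O) = 1 < n = 2, so the pair (A, C) is not completely observable.

1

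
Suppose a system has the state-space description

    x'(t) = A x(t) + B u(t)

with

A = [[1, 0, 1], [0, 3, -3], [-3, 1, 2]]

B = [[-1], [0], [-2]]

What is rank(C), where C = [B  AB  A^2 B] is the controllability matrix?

3

AB = [[-3], [6], [-1]]
A^2B = [[-4], [21], [13]]
Controllability matrix C = [B  AB  A^2B] = [[-1, -3, -4], [0, 6, 21], [-2, -1, 13]]
det(C) = (-1)·(6·13 - 21·(-1)) - (-3)·(0·13 - 21·(-2)) + (-4)·(0·(-1) - 6·(-2)) = (-1)·99 - (-3)·42 + (-4)·12 = -21 ≠ 0, so rank(C) = 3.
rank(C) = 3 = n, so the pair (A, B) is completely controllable.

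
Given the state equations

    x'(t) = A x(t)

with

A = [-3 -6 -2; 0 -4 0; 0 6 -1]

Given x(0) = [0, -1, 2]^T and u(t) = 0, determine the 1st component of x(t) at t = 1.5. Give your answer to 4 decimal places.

det(sI - A) = s^3 - (tr A)s^2 + (M11 + M22 + M33)s - det A, where Mii is the 2×2 principal minor of A obtained by deleting row i and column i.
tr A = (-3) + (-4) + (-1) = -8; M11 = (-4)·(-1) - 0·6 = 4 - 0 = 4; M22 = (-3)·(-1) - (-2)·0 = 3 - 0 = 3; M33 = (-3)·(-4) - (-6)·0 = 12 - 0 = 12; sum of minors = 19.
det A = (-3)·((-4)·(-1) - 0·6) - (-6)·(0·(-1) - 0·0) + (-2)·(0·6 - (-4)·0) = (-3)·4 - (-6)·0 + (-2)·0 = -12.
So p(s) = det(sI - A) = s^3 + 8s^2 + 19s + 12.
Rational-root test: any integer root divides 12. Testing small divisors, s = -1 works: p(-1) = -1 + 8 + (-19) + 12 = 0, so (s + 1) is a factor.
Dividing, p(s) = (s + 1)(s^2 + 7s + 12).
Factor s^2 + 7s + 12: two numbers with sum -7 and product 12 are -3 and -4, so s^2 + 7s + 12 = (s + 3)(s + 4).
Hence p(s) = (s + 1) (s + 3) (s + 4), with roots -4, -3, -1.
The eigenvalues -4, -3, -1 are distinct and real, so A is diagonalisable and x(t) = e^{At} x(0) = V diag(e^{λ_i t}) V^{-1} x(0), where the columns of V are the eigenvectors.
λ = -4: A - (-4)I = [[1, -6, -2], [0, 0, 0], [0, 6, 3]]. v must be orthogonal to every row; (row 1) × (row 3) = [-6, -3, 6], so take v_1 = [2, 1, -2]^T.
λ = -3: A - (-3)I = [[0, -6, -2], [0, -1, 0], [0, 6, 2]]. v must be orthogonal to every row; (row 1) × (row 2) = [-2, 0, 0], so take v_2 = [-1, 0, 0]^T.
λ = -1: A - (-1)I = [[-2, -6, -2], [0, -3, 0], [0, 6, 0]]. v must be orthogonal to every row; (row 1) × (row 2) = [-6, 0, 6], so take v_3 = [1, 0, -1]^T.
V = [v_1 v_2 v_3] = [[2, -1, 1], [1, 0, 0], [-2, 0, -1]] has det V = -1, so V^{-1} = adj(V)/det V = [[0, 1, 0], [-1, 0, -1], [0, -2, -1]].
Modal coordinates z(0) = V^{-1} x(0): 0·0 + 1·(-1) + 0·2 = -1; (-1)·0 + 0·(-1) + (-1)·2 = -2; 0·0 + (-2)·(-1) + (-1)·2 = 0; so z(0) = [-1, -2, 0]^T.
x_1(t) = Σ_i (v_i)_1 · z_i(0) · e^{λ_i t} (row 1 of V times the modal terms).
x_1(1.5) = 2·(-1)·e^{-4·1.5} + (-1)·(-2)·e^{-3·1.5} + 1·0·e^{-1·1.5} = (-2)·0.002479 + 2·0.011109 + 0·0.223130 = 0.0173.

0.0173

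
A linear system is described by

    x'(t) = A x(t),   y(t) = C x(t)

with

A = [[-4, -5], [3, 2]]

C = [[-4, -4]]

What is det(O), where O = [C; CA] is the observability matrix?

-32

CA = [[4, 12]]
Observability matrix O = [C; CA] = [[-4, -4], [4, 12]]
det(O) = (-4)·12 - (-4)·4 = -48 - (-16) = -32
Since det(O) ≠ 0, rank(O) = 2 and the system is completely observable.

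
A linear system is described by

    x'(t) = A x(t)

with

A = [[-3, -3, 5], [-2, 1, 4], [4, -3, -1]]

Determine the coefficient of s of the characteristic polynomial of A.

Expand det(sI - A) for the 3×3 matrix.
p(s) = s^3 + 3s^2 - 15s + 65.
(Check: constant term = det(-A) = (-1)^3 det A = 65; coefficient of s^2 = -tr A = 3.)
The coefficient of s is -15.

-15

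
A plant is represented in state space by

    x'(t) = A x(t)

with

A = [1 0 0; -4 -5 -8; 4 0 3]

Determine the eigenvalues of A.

-5, 1, 3

det(sI - A) = s^3 - (tr A)s^2 + (M11 + M22 + M33)s - det A, where Mii is the 2×2 principal minor of A obtained by deleting row i and column i.
tr A = 1 + (-5) + 3 = -1; M11 = (-5)·3 - (-8)·0 = -15 - 0 = -15; M22 = 1·3 - 0·4 = 3 - 0 = 3; M33 = 1·(-5) - 0·(-4) = -5 - 0 = -5; sum of minors = -17.
det A = 1·((-5)·3 - (-8)·0) - 0·((-4)·3 - (-8)·4) + 0·((-4)·0 - (-5)·4) = 1·(-15) - 0·20 + 0·20 = -15.
So p(s) = det(sI - A) = s^3 + s^2 - 17s + 15.
Rational-root test: any integer root divides 15. Testing small divisors, s = 1 works: p(1) = 1 + 1 + (-17) + 15 = 0, so (s - 1) is a factor.
Dividing, p(s) = (s - 1)(s^2 + 2s - 15).
Factor s^2 + 2s - 15: two numbers with sum -2 and product -15 are 3 and -5, so s^2 + 2s - 15 = (s - 3)(s + 5).
Hence p(s) = (s - 3) (s - 1) (s + 5), with roots -5, 1, 3.
At least one eigenvalue has non-negative real part, so the system is not asymptotically stable.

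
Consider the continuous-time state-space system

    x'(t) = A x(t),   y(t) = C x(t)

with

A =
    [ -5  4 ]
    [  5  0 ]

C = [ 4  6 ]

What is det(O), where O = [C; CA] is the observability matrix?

4

CA = [[10, 16]]
Observability matrix O = [C; CA] = [[4, 6], [10, 16]]
det(O) = 4·16 - 6·10 = 64 - 60 = 4
Since det(O) ≠ 0, rank(O) = 2 and the system is completely observable.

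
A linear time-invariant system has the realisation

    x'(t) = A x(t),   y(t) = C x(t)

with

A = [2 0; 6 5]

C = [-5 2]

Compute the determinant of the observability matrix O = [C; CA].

CA = [[2, 10]]
Observability matrix O = [C; CA] = [[-5, 2], [2, 10]]
det(O) = (-5)·10 - 2·2 = -50 - 4 = -54
Since det(O) ≠ 0, rank(O) = 2 and the system is completely observable.

-54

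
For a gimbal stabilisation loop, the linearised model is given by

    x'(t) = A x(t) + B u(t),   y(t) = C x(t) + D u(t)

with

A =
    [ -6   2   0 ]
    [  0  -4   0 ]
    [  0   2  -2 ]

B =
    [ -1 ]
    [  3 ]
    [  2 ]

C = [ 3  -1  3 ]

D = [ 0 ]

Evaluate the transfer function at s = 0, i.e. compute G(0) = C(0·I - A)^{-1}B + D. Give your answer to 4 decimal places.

4.7500

G(0) = C(-A)^{-1}B + D = -C A^{-1} B + D.
det A = -48, so A^{-1} = (1/-48)·adj(A) = [[-1/6, -1/12, 0], [0, -1/4, 0], [0, -1/4, -1/2]]
A^{-1} B = [-1/12, -3/4, -7/4]^T
C A^{-1} B = -19/4
G(0) = D - C A^{-1} B = 0 - (-19/4) = 19/4 ≈ 4.7500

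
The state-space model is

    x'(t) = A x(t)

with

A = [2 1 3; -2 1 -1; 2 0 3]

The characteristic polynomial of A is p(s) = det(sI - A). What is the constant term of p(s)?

Expand det(sI - A) for the 3×3 matrix.
p(s) = s^3 - 6s^2 + 7s - 4.
(Check: constant term = det(-A) = (-1)^3 det A = -4; coefficient of s^2 = -tr A = -6.)
The constant term is -4.

-4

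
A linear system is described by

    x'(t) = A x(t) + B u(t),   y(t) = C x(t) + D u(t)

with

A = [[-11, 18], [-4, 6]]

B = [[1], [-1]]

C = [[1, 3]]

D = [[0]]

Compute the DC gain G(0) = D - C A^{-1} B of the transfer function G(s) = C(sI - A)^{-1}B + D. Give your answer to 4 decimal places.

-11.5000

G(0) = C(-A)^{-1}B + D = -C A^{-1} B + D.
det A = 6, so A^{-1} = (1/6)·adj(A) = [[1, -3], [2/3, -11/6]]
A^{-1} B = [4, 5/2]^T
C A^{-1} B = 23/2
G(0) = D - C A^{-1} B = 0 - (23/2) = -23/2 ≈ -11.5000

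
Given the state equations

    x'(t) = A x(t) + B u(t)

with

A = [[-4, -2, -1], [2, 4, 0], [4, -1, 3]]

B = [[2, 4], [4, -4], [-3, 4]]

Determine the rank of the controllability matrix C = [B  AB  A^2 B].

AB = [[-13, -12], [20, -8], [-5, 32]]
A^2B = [[17, 32], [54, -56], [-87, 56]]
Controllability matrix C = [B  AB  A^2B] = [[2, 4, -13, -12, 17, 32], [4, -4, 20, -8, 54, -56], [-3, 4, -5, 32, -87, 56]]
Take the 3×3 submatrix of C formed by columns 1, 2, 3: [[2, 4, -13], [4, -4, 20], [-3, 4, -5]]. Its determinant is 2·((-4)·(-5) - 20·4) - 4·(4·(-5) - 20·(-3)) + (-13)·(4·4 - (-4)·(-3)) = 2·(-60) - 4·40 + (-13)·4 = -332 ≠ 0.
So rank(C) ≥ 3; since C has 3 rows, rank(C) = 3.
rank(C) = 3 = n, so the pair (A, B) is completely controllable.

3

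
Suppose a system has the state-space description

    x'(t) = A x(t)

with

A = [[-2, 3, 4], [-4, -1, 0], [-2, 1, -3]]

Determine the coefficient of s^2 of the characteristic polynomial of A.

Expand det(sI - A) for the 3×3 matrix.
p(s) = s^3 + 6s^2 + 31s + 66.
(Check: constant term = det(-A) = (-1)^3 det A = 66; coefficient of s^2 = -tr A = 6.)
The coefficient of s^2 is 6.

6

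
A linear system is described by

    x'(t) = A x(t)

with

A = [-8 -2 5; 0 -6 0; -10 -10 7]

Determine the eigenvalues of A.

det(sI - A) = s^3 - (tr A)s^2 + (M11 + M22 + M33)s - det A, where Mii is the 2×2 principal minor of A obtained by deleting row i and column i.
tr A = (-8) + (-6) + 7 = -7; M11 = (-6)·7 - 0·(-10) = -42 - 0 = -42; M22 = (-8)·7 - 5·(-10) = -56 - (-50) = -6; M33 = (-8)·(-6) - (-2)·0 = 48 - 0 = 48; sum of minors = 0.
det A = (-8)·((-6)·7 - 0·(-10)) - (-2)·(0·7 - 0·(-10)) + 5·(0·(-10) - (-6)·(-10)) = (-8)·(-42) - (-2)·0 + 5·(-60) = 36.
So p(s) = det(sI - A) = s^3 + 7s^2 - 36.
Rational-root test: any integer root divides -36. Testing small divisors, s = 2 works: p(2) = 8 + 28 + 0 + (-36) = 0, so (s - 2) is a factor.
Dividing, p(s) = (s - 2)(s^2 + 9s + 18).
Factor s^2 + 9s + 18: two numbers with sum -9 and product 18 are -3 and -6, so s^2 + 9s + 18 = (s + 3)(s + 6).
Hence p(s) = (s - 2) (s + 3) (s + 6), with roots -6, -3, 2.
At least one eigenvalue has non-negative real part, so the system is not asymptotically stable.

-6, -3, 2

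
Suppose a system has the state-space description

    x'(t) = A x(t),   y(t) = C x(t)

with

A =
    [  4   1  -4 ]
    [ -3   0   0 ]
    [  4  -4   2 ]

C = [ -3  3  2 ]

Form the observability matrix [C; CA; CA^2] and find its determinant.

7504

CA = [[-13, -11, 16]]
CA^2 = [[45, -77, 84]]
Observability matrix O = [C; CA; CA^2] = [[-3, 3, 2], [-13, -11, 16], [45, -77, 84]]
Expanding along the first row, det(O) = (-3)·((-11)·84 - 16·(-77)) - 3·((-13)·84 - 16·45) + 2·((-13)·(-77) - (-11)·45) = (-3)·308 - 3·(-1812) + 2·1496 = 7504
Since det(O) ≠ 0, rank(O) = 3 and the system is completely observable.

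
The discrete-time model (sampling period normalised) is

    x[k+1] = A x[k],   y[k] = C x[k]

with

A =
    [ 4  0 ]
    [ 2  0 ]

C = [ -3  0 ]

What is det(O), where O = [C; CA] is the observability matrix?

0

CA = [[-12, 0]]
Observability matrix O = [C; CA] = [[-3, 0], [-12, 0]]
det(O) = (-3)·0 - 0·(-12) = 0 - 0 = 0
Since det(O) = 0, rank(O) < 2 and the system is not completely observable.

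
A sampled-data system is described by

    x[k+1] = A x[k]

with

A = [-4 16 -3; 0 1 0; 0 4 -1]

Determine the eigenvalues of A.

det(zI - A) = z^3 - (tr A)z^2 + (M11 + M22 + M33)z - det A, where Mii is the 2×2 principal minor of A obtained by deleting row i and column i.
tr A = (-4) + 1 + (-1) = -4; M11 = 1·(-1) - 0·4 = -1 - 0 = -1; M22 = (-4)·(-1) - (-3)·0 = 4 - 0 = 4; M33 = (-4)·1 - 16·0 = -4 - 0 = -4; sum of minors = -1.
det A = (-4)·(1·(-1) - 0·4) - 16·(0·(-1) - 0·0) + (-3)·(0·4 - 1·0) = (-4)·(-1) - 16·0 + (-3)·0 = 4.
So p(z) = det(zI - A) = z^3 + 4z^2 - z - 4.
Rational-root test: any integer root divides -4. Testing small divisors, z = -1 works: p(-1) = -1 + 4 + 1 + (-4) = 0, so (z + 1) is a factor.
Dividing, p(z) = (z + 1)(z^2 + 3z - 4).
Factor z^2 + 3z - 4: two numbers with sum -3 and product -4 are 1 and -4, so z^2 + 3z - 4 = (z - 1)(z + 4).
Hence p(z) = (z - 1) (z + 1) (z + 4), with roots -4, -1, 1.

-4, -1, 1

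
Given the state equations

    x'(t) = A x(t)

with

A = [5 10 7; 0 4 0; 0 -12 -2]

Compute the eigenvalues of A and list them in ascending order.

det(sI - A) = s^3 - (tr A)s^2 + (M11 + M22 + M33)s - det A, where Mii is the 2×2 principal minor of A obtained by deleting row i and column i.
tr A = 5 + 4 + (-2) = 7; M11 = 4·(-2) - 0·(-12) = -8 - 0 = -8; M22 = 5·(-2) - 7·0 = -10 - 0 = -10; M33 = 5·4 - 10·0 = 20 - 0 = 20; sum of minors = 2.
det A = 5·(4·(-2) - 0·(-12)) - 10·(0·(-2) - 0·0) + 7·(0·(-12) - 4·0) = 5·(-8) - 10·0 + 7·0 = -40.
So p(s) = det(sI - A) = s^3 - 7s^2 + 2s + 40.
Rational-root test: any integer root divides 40. Testing small divisors, s = -2 works: p(-2) = -8 + (-28) + (-4) + 40 = 0, so (s + 2) is a factor.
Dividing, p(s) = (s + 2)(s^2 - 9s + 20).
Factor s^2 - 9s + 20: two numbers with sum 9 and product 20 are 5 and 4, so s^2 - 9s + 20 = (s - 5)(s - 4).
Hence p(s) = (s - 5) (s - 4) (s + 2), with roots -2, 4, 5.
At least one eigenvalue has non-negative real part, so the system is not asymptotically stable.

-2, 4, 5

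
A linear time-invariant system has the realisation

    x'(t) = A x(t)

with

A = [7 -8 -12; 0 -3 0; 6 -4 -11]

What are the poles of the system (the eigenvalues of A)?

det(sI - A) = s^3 - (tr A)s^2 + (M11 + M22 + M33)s - det A, where Mii is the 2×2 principal minor of A obtained by deleting row i and column i.
tr A = 7 + (-3) + (-11) = -7; M11 = (-3)·(-11) - 0·(-4) = 33 - 0 = 33; M22 = 7·(-11) - (-12)·6 = -77 - (-72) = -5; M33 = 7·(-3) - (-8)·0 = -21 - 0 = -21; sum of minors = 7.
det A = 7·((-3)·(-11) - 0·(-4)) - (-8)·(0·(-11) - 0·6) + (-12)·(0·(-4) - (-3)·6) = 7·33 - (-8)·0 + (-12)·18 = 15.
So p(s) = det(sI - A) = s^3 + 7s^2 + 7s - 15.
Rational-root test: any integer root divides -15. Testing small divisors, s = 1 works: p(1) = 1 + 7 + 7 + (-15) = 0, so (s - 1) is a factor.
Dividing, p(s) = (s - 1)(s^2 + 8s + 15).
Factor s^2 + 8s + 15: two numbers with sum -8 and product 15 are -3 and -5, so s^2 + 8s + 15 = (s + 3)(s + 5).
Hence p(s) = (s - 1) (s + 3) (s + 5), with roots -5, -3, 1.
At least one eigenvalue has non-negative real part, so the system is not asymptotically stable.

-5, -3, 1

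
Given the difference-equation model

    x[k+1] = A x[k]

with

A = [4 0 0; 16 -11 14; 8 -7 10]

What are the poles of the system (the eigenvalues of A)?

-4, 3, 4

det(zI - A) = z^3 - (tr A)z^2 + (M11 + M22 + M33)z - det A, where Mii is the 2×2 principal minor of A obtained by deleting row i and column i.
tr A = 4 + (-11) + 10 = 3; M11 = (-11)·10 - 14·(-7) = -110 - (-98) = -12; M22 = 4·10 - 0·8 = 40 - 0 = 40; M33 = 4·(-11) - 0·16 = -44 - 0 = -44; sum of minors = -16.
det A = 4·((-11)·10 - 14·(-7)) - 0·(16·10 - 14·8) + 0·(16·(-7) - (-11)·8) = 4·(-12) - 0·48 + 0·(-24) = -48.
So p(z) = det(zI - A) = z^3 - 3z^2 - 16z + 48.
Rational-root test: any integer root divides 48. Testing small divisors, z = 3 works: p(3) = 27 + (-27) + (-48) + 48 = 0, so (z - 3) is a factor.
Dividing, p(z) = (z - 3)(z^2 - 16).
Factor z^2 - 16: two numbers with sum 0 and product -16 are 4 and -4, so z^2 - 16 = (z - 4)(z + 4).
Hence p(z) = (z - 4) (z - 3) (z + 4), with roots -4, 3, 4.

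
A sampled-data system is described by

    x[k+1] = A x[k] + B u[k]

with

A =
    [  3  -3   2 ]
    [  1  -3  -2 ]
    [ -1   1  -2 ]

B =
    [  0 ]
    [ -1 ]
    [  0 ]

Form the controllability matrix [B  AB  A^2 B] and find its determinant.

AB = [[3], [3], [-1]]
A^2B = [[-2], [-4], [2]]
Controllability matrix C = [B  AB  A^2B] = [[0, 3, -2], [-1, 3, -4], [0, -1, 2]]
Expanding along the first row, det(C) = 0·(3·2 - (-4)·(-1)) - 3·((-1)·2 - (-4)·0) + (-2)·((-1)·(-1) - 3·0) = 0·2 - 3·(-2) + (-2)·1 = 4
Since det(C) ≠ 0, rank(C) = 3 and the system is completely controllable.

4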